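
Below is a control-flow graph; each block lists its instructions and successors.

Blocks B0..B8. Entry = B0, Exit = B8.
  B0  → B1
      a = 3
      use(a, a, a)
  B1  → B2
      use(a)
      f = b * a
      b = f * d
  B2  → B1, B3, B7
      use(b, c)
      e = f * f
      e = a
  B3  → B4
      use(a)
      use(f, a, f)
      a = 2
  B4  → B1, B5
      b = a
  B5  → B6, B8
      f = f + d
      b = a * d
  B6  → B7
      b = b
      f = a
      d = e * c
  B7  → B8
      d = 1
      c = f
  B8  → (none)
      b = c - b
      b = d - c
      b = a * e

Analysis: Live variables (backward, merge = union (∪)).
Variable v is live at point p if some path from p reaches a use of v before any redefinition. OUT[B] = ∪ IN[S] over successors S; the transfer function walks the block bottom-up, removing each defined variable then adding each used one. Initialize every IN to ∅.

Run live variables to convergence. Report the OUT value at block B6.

Answer: {a, b, e, f}

Derivation:
Converged values:
  B0:  IN={b, c, d}  OUT={a, b, c, d}
  B1:  IN={a, b, c, d}  OUT={a, b, c, d, f}
  B2:  IN={a, b, c, d, f}  OUT={a, b, c, d, e, f}
  B3:  IN={a, c, d, e, f}  OUT={a, c, d, e, f}
  B4:  IN={a, c, d, e, f}  OUT={a, b, c, d, e, f}
  B5:  IN={a, c, d, e, f}  OUT={a, b, c, d, e}
  B6:  IN={a, b, c, e}  OUT={a, b, e, f}
  B7:  IN={a, b, e, f}  OUT={a, b, c, d, e}
  B8:  IN={a, b, c, d, e}  OUT={}

Merge at B6: OUT[B6] = IN[B7] = {a, b, e, f}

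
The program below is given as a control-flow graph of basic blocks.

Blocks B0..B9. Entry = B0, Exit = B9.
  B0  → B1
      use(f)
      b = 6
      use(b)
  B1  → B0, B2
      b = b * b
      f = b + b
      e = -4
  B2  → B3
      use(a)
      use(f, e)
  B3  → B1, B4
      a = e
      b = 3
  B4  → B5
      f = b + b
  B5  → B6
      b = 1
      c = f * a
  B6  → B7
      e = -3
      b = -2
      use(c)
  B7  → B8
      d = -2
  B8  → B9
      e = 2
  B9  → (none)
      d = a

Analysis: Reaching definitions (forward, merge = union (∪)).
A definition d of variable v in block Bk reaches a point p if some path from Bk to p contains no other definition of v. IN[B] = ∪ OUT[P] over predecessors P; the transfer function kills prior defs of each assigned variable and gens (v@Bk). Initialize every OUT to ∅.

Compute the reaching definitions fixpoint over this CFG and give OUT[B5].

Answer: {a@B3, b@B5, c@B5, e@B1, f@B4}

Derivation:
Per-block solution:
  B0: | IN={a@B3, b@B1, e@B1, f@B1} | OUT={a@B3, b@B0, e@B1, f@B1}
  B1: | IN={a@B3, b@B0, b@B3, e@B1, f@B1} | OUT={a@B3, b@B1, e@B1, f@B1}
  B2: | IN={a@B3, b@B1, e@B1, f@B1} | OUT={a@B3, b@B1, e@B1, f@B1}
  B3: | IN={a@B3, b@B1, e@B1, f@B1} | OUT={a@B3, b@B3, e@B1, f@B1}
  B4: | IN={a@B3, b@B3, e@B1, f@B1} | OUT={a@B3, b@B3, e@B1, f@B4}
  B5: | IN={a@B3, b@B3, e@B1, f@B4} | OUT={a@B3, b@B5, c@B5, e@B1, f@B4}
  B6: | IN={a@B3, b@B5, c@B5, e@B1, f@B4} | OUT={a@B3, b@B6, c@B5, e@B6, f@B4}
  B7: | IN={a@B3, b@B6, c@B5, e@B6, f@B4} | OUT={a@B3, b@B6, c@B5, d@B7, e@B6, f@B4}
  B8: | IN={a@B3, b@B6, c@B5, d@B7, e@B6, f@B4} | OUT={a@B3, b@B6, c@B5, d@B7, e@B8, f@B4}
  B9: | IN={a@B3, b@B6, c@B5, d@B7, e@B8, f@B4} | OUT={a@B3, b@B6, c@B5, d@B9, e@B8, f@B4}

Merge at B5: IN[B5] = OUT[B4] = {a@B3, b@B3, e@B1, f@B4}
Applying B5's transfer function to that IN value gives OUT[B5] (row B5 above).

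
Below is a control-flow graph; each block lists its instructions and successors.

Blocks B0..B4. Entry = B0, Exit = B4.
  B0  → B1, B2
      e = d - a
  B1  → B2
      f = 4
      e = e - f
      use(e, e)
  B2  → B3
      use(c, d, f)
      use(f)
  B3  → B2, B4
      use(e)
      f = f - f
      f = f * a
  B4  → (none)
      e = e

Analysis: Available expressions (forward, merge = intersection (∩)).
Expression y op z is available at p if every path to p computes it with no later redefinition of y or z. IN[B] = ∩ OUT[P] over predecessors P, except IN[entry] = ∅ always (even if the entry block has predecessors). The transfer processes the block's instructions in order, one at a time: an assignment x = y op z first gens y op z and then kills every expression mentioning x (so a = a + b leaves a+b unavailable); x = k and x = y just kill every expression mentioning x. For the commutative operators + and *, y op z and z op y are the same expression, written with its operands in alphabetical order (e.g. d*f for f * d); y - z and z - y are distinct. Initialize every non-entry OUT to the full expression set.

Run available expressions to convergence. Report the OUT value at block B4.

Fixpoint table:
  B0:   IN={}   OUT={d-a}
  B1:   IN={d-a}   OUT={d-a}
  B2:   IN={d-a}   OUT={d-a}
  B3:   IN={d-a}   OUT={d-a}
  B4:   IN={d-a}   OUT={d-a}

Merge at B4: IN[B4] = OUT[B3] = {d-a}
Applying B4's transfer function to that IN value gives OUT[B4] (row B4 above).

Answer: {d-a}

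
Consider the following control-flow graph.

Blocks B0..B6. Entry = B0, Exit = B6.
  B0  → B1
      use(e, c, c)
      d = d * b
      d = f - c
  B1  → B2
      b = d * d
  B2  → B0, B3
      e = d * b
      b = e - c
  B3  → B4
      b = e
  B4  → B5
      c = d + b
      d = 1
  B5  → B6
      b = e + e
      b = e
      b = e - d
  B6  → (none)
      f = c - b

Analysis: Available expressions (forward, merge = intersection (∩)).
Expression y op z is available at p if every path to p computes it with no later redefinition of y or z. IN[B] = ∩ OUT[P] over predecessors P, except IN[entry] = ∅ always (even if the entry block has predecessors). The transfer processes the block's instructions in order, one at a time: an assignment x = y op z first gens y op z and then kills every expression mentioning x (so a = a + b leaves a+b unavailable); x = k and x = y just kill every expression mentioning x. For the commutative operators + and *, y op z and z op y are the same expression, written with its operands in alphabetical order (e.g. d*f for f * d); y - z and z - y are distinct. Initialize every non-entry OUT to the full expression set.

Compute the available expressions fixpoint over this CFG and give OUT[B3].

Per-block solution:
  B0:   IN={}   OUT={f-c}
  B1:   IN={f-c}   OUT={d*d, f-c}
  B2:   IN={d*d, f-c}   OUT={d*d, e-c, f-c}
  B3:   IN={d*d, e-c, f-c}   OUT={d*d, e-c, f-c}
  B4:   IN={d*d, e-c, f-c}   OUT={}
  B5:   IN={}   OUT={e+e, e-d}
  B6:   IN={e+e, e-d}   OUT={c-b, e+e, e-d}

Merge at B3: IN[B3] = OUT[B2] = {d*d, e-c, f-c}
Applying B3's transfer function to that IN value gives OUT[B3] (row B3 above).

Answer: {d*d, e-c, f-c}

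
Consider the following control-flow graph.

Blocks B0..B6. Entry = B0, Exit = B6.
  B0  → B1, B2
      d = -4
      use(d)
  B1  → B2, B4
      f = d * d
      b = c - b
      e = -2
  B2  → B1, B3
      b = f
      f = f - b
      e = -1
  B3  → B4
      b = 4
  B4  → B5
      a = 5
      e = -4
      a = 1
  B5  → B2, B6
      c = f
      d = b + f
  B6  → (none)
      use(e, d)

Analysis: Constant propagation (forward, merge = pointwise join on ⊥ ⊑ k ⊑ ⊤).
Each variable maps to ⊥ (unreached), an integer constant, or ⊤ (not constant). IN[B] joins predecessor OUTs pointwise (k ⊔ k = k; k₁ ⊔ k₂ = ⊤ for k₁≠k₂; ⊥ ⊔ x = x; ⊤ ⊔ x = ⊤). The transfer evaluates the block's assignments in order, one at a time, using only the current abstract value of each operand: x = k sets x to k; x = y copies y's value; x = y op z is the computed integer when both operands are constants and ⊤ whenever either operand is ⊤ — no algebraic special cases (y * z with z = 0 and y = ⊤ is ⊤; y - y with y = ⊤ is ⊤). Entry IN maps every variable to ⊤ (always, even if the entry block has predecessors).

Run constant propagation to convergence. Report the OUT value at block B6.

Fixpoint table:
  B0:  IN=(all ⊤)  OUT={d:-4; rest ⊤}
  B1:  IN=(all ⊤)  OUT={e:-2; rest ⊤}
  B2:  IN=(all ⊤)  OUT={e:-1; rest ⊤}
  B3:  IN={e:-1; rest ⊤}  OUT={b:4, e:-1; rest ⊤}
  B4:  IN=(all ⊤)  OUT={a:1, e:-4; rest ⊤}
  B5:  IN={a:1, e:-4; rest ⊤}  OUT={a:1, e:-4; rest ⊤}
  B6:  IN={a:1, e:-4; rest ⊤}  OUT={a:1, e:-4; rest ⊤}

Merge at B6: IN[B6] = OUT[B5] = {a: 1, b: ⊤, c: ⊤, d: ⊤, e: -4, f: ⊤}
Applying B6's transfer function to that IN value gives OUT[B6] (row B6 above).

Answer: {a: 1, b: ⊤, c: ⊤, d: ⊤, e: -4, f: ⊤}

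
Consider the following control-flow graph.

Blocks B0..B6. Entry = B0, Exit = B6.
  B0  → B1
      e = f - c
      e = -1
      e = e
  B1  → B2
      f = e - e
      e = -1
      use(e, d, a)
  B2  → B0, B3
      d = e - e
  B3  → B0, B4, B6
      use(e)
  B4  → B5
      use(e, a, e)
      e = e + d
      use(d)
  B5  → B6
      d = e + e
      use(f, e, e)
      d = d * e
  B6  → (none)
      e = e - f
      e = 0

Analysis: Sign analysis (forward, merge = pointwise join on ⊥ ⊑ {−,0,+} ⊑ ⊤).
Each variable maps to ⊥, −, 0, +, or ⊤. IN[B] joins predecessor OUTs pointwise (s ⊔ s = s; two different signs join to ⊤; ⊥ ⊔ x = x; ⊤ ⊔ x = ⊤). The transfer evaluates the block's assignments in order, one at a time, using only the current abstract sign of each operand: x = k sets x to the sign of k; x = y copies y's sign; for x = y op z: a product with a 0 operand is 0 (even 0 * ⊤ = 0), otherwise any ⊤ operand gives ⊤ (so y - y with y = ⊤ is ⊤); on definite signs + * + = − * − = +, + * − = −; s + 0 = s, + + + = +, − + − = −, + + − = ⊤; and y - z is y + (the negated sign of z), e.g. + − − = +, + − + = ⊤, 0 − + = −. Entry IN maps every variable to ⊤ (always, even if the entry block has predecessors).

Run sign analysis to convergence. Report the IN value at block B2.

Answer: {a: ⊤, b: ⊤, c: ⊤, d: ⊤, e: -, f: ⊤}

Derivation:
Per-block solution:
  B0: | IN=(all ⊤) | OUT={e:-; rest ⊤}
  B1: | IN={e:-; rest ⊤} | OUT={e:-; rest ⊤}
  B2: | IN={e:-; rest ⊤} | OUT={e:-; rest ⊤}
  B3: | IN={e:-; rest ⊤} | OUT={e:-; rest ⊤}
  B4: | IN={e:-; rest ⊤} | OUT=(all ⊤)
  B5: | IN=(all ⊤) | OUT=(all ⊤)
  B6: | IN=(all ⊤) | OUT={e:0; rest ⊤}

Merge at B2: IN[B2] = OUT[B1] = {a: ⊤, b: ⊤, c: ⊤, d: ⊤, e: -, f: ⊤}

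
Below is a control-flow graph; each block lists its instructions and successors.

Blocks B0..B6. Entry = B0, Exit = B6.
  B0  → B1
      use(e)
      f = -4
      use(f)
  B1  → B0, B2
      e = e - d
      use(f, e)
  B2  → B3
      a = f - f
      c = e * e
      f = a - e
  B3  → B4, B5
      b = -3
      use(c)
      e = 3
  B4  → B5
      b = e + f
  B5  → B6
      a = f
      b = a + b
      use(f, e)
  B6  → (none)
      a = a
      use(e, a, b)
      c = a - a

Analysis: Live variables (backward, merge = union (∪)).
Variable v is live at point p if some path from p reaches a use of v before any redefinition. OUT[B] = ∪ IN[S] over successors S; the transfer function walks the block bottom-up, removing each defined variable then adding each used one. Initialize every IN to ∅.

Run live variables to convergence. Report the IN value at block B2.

Per-block solution:
  B0:   IN={d, e}   OUT={d, e, f}
  B1:   IN={d, e, f}   OUT={d, e, f}
  B2:   IN={e, f}   OUT={c, f}
  B3:   IN={c, f}   OUT={b, e, f}
  B4:   IN={e, f}   OUT={b, e, f}
  B5:   IN={b, e, f}   OUT={a, b, e}
  B6:   IN={a, b, e}   OUT={}

Merge at B2: OUT[B2] = IN[B3] = {c, f}
Applying B2's transfer function to that OUT value gives IN[B2] (row B2 above).

Answer: {e, f}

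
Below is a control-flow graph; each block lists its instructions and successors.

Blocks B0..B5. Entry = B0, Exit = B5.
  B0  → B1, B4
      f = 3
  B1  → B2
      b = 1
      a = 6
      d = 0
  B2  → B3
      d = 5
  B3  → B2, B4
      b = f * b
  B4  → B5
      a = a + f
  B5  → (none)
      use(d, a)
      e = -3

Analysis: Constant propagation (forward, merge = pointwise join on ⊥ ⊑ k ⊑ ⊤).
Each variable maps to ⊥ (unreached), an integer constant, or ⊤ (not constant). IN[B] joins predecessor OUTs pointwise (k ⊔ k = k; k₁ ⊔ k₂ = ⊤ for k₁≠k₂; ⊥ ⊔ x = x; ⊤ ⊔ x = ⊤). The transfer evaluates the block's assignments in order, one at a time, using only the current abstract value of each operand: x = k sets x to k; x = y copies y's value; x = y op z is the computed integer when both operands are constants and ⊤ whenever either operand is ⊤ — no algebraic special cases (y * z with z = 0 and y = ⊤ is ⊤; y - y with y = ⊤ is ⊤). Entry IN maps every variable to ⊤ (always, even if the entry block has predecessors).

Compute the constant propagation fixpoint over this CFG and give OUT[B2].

Per-block solution:
  B0: | IN=(all ⊤) | OUT={f:3; rest ⊤}
  B1: | IN={f:3; rest ⊤} | OUT={a:6, b:1, d:0, f:3; rest ⊤}
  B2: | IN={a:6, f:3; rest ⊤} | OUT={a:6, d:5, f:3; rest ⊤}
  B3: | IN={a:6, d:5, f:3; rest ⊤} | OUT={a:6, d:5, f:3; rest ⊤}
  B4: | IN={f:3; rest ⊤} | OUT={f:3; rest ⊤}
  B5: | IN={f:3; rest ⊤} | OUT={e:-3, f:3; rest ⊤}

Merge at B2: IN[B2] = OUT[B1] ⊔ OUT[B3] = {a: 6, b: ⊤, c: ⊤, d: ⊤, e: ⊤, f: 3}
Applying B2's transfer function to that IN value gives OUT[B2] (row B2 above).

Answer: {a: 6, b: ⊤, c: ⊤, d: 5, e: ⊤, f: 3}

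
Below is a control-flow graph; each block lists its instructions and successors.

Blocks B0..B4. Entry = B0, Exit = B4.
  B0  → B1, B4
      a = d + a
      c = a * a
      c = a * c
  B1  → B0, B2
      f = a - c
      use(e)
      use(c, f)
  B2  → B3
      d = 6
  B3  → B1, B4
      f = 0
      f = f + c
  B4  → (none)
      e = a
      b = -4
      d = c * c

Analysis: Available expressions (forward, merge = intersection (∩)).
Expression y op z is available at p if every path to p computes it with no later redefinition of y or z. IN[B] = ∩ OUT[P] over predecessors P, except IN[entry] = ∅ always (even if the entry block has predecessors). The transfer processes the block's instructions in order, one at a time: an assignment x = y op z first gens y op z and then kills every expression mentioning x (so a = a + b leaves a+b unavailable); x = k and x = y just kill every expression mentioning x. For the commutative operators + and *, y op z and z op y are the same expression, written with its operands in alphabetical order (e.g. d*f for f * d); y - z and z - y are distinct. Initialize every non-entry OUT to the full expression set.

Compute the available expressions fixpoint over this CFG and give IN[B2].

Converged values:
  B0:  IN={}  OUT={a*a}
  B1:  IN={a*a}  OUT={a*a, a-c}
  B2:  IN={a*a, a-c}  OUT={a*a, a-c}
  B3:  IN={a*a, a-c}  OUT={a*a, a-c}
  B4:  IN={a*a}  OUT={a*a, c*c}

Merge at B2: IN[B2] = OUT[B1] = {a*a, a-c}

Answer: {a*a, a-c}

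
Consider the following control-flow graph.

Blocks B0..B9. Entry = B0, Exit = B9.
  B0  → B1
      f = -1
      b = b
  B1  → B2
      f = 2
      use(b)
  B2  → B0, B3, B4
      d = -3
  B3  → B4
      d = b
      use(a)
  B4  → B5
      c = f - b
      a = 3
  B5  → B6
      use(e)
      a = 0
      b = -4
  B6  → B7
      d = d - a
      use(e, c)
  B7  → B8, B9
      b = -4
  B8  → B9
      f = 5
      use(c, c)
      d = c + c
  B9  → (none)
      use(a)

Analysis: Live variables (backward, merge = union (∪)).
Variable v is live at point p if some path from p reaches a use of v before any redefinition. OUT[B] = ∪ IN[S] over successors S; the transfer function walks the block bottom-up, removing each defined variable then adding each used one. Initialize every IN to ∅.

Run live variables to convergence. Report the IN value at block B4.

Answer: {b, d, e, f}

Working:
Converged values:
  B0:   IN={a, b, e}   OUT={a, b, e}
  B1:   IN={a, b, e}   OUT={a, b, e, f}
  B2:   IN={a, b, e, f}   OUT={a, b, d, e, f}
  B3:   IN={a, b, e, f}   OUT={b, d, e, f}
  B4:   IN={b, d, e, f}   OUT={c, d, e}
  B5:   IN={c, d, e}   OUT={a, c, d, e}
  B6:   IN={a, c, d, e}   OUT={a, c}
  B7:   IN={a, c}   OUT={a, c}
  B8:   IN={a, c}   OUT={a}
  B9:   IN={a}   OUT={}

Merge at B4: OUT[B4] = IN[B5] = {c, d, e}
Applying B4's transfer function to that OUT value gives IN[B4] (row B4 above).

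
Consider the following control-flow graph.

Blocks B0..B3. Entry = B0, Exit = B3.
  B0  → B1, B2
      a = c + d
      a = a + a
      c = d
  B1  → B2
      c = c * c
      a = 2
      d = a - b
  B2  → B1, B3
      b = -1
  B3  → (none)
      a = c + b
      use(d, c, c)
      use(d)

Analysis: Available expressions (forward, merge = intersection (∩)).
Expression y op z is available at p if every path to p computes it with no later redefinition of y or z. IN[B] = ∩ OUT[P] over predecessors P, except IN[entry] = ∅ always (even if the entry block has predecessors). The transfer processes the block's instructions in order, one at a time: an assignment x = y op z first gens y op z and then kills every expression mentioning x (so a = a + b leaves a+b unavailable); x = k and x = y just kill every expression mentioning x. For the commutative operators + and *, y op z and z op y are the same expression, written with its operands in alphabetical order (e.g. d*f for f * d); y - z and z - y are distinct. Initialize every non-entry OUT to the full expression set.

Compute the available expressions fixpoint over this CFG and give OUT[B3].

Fixpoint table:
  B0:  IN={}  OUT={}
  B1:  IN={}  OUT={a-b}
  B2:  IN={}  OUT={}
  B3:  IN={}  OUT={b+c}

Merge at B3: IN[B3] = OUT[B2] = {}
Applying B3's transfer function to that IN value gives OUT[B3] (row B3 above).

Answer: {b+c}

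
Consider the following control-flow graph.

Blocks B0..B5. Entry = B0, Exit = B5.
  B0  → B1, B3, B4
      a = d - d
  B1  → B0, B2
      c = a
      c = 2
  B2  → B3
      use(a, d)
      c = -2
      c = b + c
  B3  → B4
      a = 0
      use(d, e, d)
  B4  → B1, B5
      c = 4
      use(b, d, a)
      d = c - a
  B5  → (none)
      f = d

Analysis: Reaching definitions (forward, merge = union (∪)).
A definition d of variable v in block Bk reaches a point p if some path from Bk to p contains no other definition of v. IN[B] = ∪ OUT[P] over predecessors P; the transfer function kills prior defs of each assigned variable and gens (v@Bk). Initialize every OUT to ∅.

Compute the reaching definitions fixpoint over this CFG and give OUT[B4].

Answer: {a@B0, a@B3, c@B4, d@B4}

Trace:
Fixpoint table:
  B0:   IN={a@B0, a@B3, c@B1, d@B4}   OUT={a@B0, c@B1, d@B4}
  B1:   IN={a@B0, a@B3, c@B1, c@B4, d@B4}   OUT={a@B0, a@B3, c@B1, d@B4}
  B2:   IN={a@B0, a@B3, c@B1, d@B4}   OUT={a@B0, a@B3, c@B2, d@B4}
  B3:   IN={a@B0, a@B3, c@B1, c@B2, d@B4}   OUT={a@B3, c@B1, c@B2, d@B4}
  B4:   IN={a@B0, a@B3, c@B1, c@B2, d@B4}   OUT={a@B0, a@B3, c@B4, d@B4}
  B5:   IN={a@B0, a@B3, c@B4, d@B4}   OUT={a@B0, a@B3, c@B4, d@B4, f@B5}

Merge at B4: IN[B4] = OUT[B0] ⊔ OUT[B3] = {a@B0, a@B3, c@B1, c@B2, d@B4}
Applying B4's transfer function to that IN value gives OUT[B4] (row B4 above).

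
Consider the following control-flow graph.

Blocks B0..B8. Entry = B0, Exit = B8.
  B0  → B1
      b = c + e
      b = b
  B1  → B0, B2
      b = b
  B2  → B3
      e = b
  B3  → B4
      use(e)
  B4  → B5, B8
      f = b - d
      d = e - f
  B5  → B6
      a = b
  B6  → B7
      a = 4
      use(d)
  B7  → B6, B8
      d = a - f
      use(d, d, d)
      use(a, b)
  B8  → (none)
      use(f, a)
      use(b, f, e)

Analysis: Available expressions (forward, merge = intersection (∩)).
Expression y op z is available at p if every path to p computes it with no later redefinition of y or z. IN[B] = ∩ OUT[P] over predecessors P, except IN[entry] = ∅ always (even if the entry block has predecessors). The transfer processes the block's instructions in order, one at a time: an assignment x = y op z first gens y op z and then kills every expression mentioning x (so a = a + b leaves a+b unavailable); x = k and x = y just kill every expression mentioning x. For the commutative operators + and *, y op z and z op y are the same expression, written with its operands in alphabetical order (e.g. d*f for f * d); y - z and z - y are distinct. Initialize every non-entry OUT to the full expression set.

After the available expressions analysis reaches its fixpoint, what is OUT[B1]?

Answer: {c+e}

Working:
Converged values:
  B0:  IN={}  OUT={c+e}
  B1:  IN={c+e}  OUT={c+e}
  B2:  IN={c+e}  OUT={}
  B3:  IN={}  OUT={}
  B4:  IN={}  OUT={e-f}
  B5:  IN={e-f}  OUT={e-f}
  B6:  IN={e-f}  OUT={e-f}
  B7:  IN={e-f}  OUT={a-f, e-f}
  B8:  IN={e-f}  OUT={e-f}

Merge at B1: IN[B1] = OUT[B0] = {c+e}
Applying B1's transfer function to that IN value gives OUT[B1] (row B1 above).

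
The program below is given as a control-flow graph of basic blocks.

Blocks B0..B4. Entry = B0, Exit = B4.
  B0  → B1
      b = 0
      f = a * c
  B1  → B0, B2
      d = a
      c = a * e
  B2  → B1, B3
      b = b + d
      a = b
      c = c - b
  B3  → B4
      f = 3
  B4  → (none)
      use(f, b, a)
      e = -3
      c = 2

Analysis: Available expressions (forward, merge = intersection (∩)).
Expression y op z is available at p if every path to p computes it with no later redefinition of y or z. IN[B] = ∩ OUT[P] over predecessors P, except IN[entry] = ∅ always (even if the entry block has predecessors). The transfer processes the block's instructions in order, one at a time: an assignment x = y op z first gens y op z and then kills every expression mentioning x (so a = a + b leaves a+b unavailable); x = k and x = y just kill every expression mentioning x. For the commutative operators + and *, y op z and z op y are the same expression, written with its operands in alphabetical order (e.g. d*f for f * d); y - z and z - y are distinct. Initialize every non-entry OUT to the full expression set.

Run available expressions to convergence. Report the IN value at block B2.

Answer: {a*e}

Working:
Converged values:
  B0: | IN={} | OUT={a*c}
  B1: | IN={} | OUT={a*e}
  B2: | IN={a*e} | OUT={}
  B3: | IN={} | OUT={}
  B4: | IN={} | OUT={}

Merge at B2: IN[B2] = OUT[B1] = {a*e}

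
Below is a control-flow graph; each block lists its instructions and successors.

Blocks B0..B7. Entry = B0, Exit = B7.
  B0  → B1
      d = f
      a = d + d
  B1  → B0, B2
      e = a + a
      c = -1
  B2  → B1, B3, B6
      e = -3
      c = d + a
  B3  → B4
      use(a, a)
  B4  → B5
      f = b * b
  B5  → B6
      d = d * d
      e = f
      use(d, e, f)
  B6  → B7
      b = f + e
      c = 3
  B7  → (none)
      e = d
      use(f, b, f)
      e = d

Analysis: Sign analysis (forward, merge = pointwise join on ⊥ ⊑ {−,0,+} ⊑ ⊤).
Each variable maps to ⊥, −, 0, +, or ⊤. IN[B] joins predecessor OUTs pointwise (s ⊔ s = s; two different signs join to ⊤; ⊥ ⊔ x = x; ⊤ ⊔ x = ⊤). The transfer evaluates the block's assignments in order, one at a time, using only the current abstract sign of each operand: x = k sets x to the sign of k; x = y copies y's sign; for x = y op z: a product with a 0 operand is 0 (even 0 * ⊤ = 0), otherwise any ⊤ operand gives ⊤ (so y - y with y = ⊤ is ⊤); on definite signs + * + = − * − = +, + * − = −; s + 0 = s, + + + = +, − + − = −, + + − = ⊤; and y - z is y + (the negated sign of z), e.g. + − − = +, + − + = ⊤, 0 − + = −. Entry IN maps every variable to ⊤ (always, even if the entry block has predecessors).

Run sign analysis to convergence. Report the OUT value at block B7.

Answer: {a: ⊤, b: ⊤, c: +, d: ⊤, e: ⊤, f: ⊤}

Derivation:
Per-block solution:
  B0: | IN=(all ⊤) | OUT=(all ⊤)
  B1: | IN=(all ⊤) | OUT={c:-; rest ⊤}
  B2: | IN={c:-; rest ⊤} | OUT={e:-; rest ⊤}
  B3: | IN={e:-; rest ⊤} | OUT={e:-; rest ⊤}
  B4: | IN={e:-; rest ⊤} | OUT={e:-; rest ⊤}
  B5: | IN={e:-; rest ⊤} | OUT=(all ⊤)
  B6: | IN=(all ⊤) | OUT={c:+; rest ⊤}
  B7: | IN={c:+; rest ⊤} | OUT={c:+; rest ⊤}

Merge at B7: IN[B7] = OUT[B6] = {a: ⊤, b: ⊤, c: +, d: ⊤, e: ⊤, f: ⊤}
Applying B7's transfer function to that IN value gives OUT[B7] (row B7 above).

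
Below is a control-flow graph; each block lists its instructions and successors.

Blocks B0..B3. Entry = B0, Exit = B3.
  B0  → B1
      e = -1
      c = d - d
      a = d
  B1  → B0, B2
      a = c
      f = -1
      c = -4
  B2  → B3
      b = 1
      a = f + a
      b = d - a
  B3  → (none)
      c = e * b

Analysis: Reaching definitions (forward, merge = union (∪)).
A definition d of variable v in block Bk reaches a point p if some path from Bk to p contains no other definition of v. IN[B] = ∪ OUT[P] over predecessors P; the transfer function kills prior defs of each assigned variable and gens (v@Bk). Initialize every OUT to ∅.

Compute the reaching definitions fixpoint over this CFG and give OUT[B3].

Answer: {a@B2, b@B2, c@B3, e@B0, f@B1}

Trace:
Fixpoint table:
  B0: | IN={a@B1, c@B1, e@B0, f@B1} | OUT={a@B0, c@B0, e@B0, f@B1}
  B1: | IN={a@B0, c@B0, e@B0, f@B1} | OUT={a@B1, c@B1, e@B0, f@B1}
  B2: | IN={a@B1, c@B1, e@B0, f@B1} | OUT={a@B2, b@B2, c@B1, e@B0, f@B1}
  B3: | IN={a@B2, b@B2, c@B1, e@B0, f@B1} | OUT={a@B2, b@B2, c@B3, e@B0, f@B1}

Merge at B3: IN[B3] = OUT[B2] = {a@B2, b@B2, c@B1, e@B0, f@B1}
Applying B3's transfer function to that IN value gives OUT[B3] (row B3 above).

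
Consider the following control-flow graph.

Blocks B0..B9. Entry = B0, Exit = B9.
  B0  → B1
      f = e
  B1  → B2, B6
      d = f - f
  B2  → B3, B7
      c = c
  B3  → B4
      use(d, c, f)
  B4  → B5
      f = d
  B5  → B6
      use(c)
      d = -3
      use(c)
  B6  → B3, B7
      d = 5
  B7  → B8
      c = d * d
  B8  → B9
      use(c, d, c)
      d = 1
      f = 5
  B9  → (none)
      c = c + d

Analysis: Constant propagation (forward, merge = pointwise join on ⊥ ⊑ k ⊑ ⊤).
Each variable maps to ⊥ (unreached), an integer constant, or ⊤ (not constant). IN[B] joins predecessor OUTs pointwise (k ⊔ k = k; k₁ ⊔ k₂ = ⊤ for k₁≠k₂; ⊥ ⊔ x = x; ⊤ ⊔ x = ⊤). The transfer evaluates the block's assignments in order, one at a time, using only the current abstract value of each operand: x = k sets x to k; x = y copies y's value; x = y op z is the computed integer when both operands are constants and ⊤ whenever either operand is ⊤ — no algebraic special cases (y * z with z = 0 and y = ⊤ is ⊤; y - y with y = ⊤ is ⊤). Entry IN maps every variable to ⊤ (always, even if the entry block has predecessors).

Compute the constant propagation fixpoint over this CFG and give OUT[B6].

Answer: {a: ⊤, b: ⊤, c: ⊤, d: 5, e: ⊤, f: ⊤}

Derivation:
Per-block solution:
  B0: | IN=(all ⊤) | OUT=(all ⊤)
  B1: | IN=(all ⊤) | OUT=(all ⊤)
  B2: | IN=(all ⊤) | OUT=(all ⊤)
  B3: | IN=(all ⊤) | OUT=(all ⊤)
  B4: | IN=(all ⊤) | OUT=(all ⊤)
  B5: | IN=(all ⊤) | OUT={d:-3; rest ⊤}
  B6: | IN=(all ⊤) | OUT={d:5; rest ⊤}
  B7: | IN=(all ⊤) | OUT=(all ⊤)
  B8: | IN=(all ⊤) | OUT={d:1, f:5; rest ⊤}
  B9: | IN={d:1, f:5; rest ⊤} | OUT={d:1, f:5; rest ⊤}

Merge at B6: IN[B6] = OUT[B1] ⊔ OUT[B5] = {a: ⊤, b: ⊤, c: ⊤, d: ⊤, e: ⊤, f: ⊤}
Applying B6's transfer function to that IN value gives OUT[B6] (row B6 above).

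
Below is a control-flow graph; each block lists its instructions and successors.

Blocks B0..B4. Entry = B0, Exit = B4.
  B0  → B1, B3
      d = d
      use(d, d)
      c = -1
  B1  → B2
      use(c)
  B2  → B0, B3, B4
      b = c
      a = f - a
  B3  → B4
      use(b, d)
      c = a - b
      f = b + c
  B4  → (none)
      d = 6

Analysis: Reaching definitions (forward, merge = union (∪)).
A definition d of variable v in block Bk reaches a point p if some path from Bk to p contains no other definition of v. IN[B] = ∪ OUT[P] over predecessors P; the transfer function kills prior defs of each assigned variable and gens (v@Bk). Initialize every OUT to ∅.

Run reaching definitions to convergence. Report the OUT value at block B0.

Answer: {a@B2, b@B2, c@B0, d@B0}

Derivation:
Converged values:
  B0: | IN={a@B2, b@B2, c@B0, d@B0} | OUT={a@B2, b@B2, c@B0, d@B0}
  B1: | IN={a@B2, b@B2, c@B0, d@B0} | OUT={a@B2, b@B2, c@B0, d@B0}
  B2: | IN={a@B2, b@B2, c@B0, d@B0} | OUT={a@B2, b@B2, c@B0, d@B0}
  B3: | IN={a@B2, b@B2, c@B0, d@B0} | OUT={a@B2, b@B2, c@B3, d@B0, f@B3}
  B4: | IN={a@B2, b@B2, c@B0, c@B3, d@B0, f@B3} | OUT={a@B2, b@B2, c@B0, c@B3, d@B4, f@B3}

Merge at B0 (entry node, so the boundary value {} is joined with the incoming edge(s)): IN[B0] = {} ⊔ OUT[B2] = {a@B2, b@B2, c@B0, d@B0}
Applying B0's transfer function to that IN value gives OUT[B0] (row B0 above).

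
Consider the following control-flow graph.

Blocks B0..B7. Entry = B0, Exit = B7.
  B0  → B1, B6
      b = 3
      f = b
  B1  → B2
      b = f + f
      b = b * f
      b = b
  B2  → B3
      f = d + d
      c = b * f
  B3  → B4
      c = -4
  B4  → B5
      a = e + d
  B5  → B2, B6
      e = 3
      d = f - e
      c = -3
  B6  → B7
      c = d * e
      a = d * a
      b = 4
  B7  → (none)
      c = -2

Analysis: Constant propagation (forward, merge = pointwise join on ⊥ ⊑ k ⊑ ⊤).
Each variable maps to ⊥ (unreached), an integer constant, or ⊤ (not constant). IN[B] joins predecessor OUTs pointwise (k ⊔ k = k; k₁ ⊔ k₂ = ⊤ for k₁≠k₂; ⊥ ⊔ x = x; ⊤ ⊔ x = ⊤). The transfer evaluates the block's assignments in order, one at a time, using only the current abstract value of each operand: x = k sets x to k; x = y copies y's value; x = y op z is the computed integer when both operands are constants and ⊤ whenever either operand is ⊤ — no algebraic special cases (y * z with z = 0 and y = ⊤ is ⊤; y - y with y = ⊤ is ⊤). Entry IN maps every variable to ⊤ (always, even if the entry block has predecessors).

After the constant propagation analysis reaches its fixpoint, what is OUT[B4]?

Answer: {a: ⊤, b: 18, c: -4, d: ⊤, e: ⊤, f: ⊤}

Derivation:
Converged values:
  B0:   IN=(all ⊤)   OUT={b:3, f:3; rest ⊤}
  B1:   IN={b:3, f:3; rest ⊤}   OUT={b:18, f:3; rest ⊤}
  B2:   IN={b:18; rest ⊤}   OUT={b:18; rest ⊤}
  B3:   IN={b:18; rest ⊤}   OUT={b:18, c:-4; rest ⊤}
  B4:   IN={b:18, c:-4; rest ⊤}   OUT={b:18, c:-4; rest ⊤}
  B5:   IN={b:18, c:-4; rest ⊤}   OUT={b:18, c:-3, e:3; rest ⊤}
  B6:   IN=(all ⊤)   OUT={b:4; rest ⊤}
  B7:   IN={b:4; rest ⊤}   OUT={b:4, c:-2; rest ⊤}

Merge at B4: IN[B4] = OUT[B3] = {a: ⊤, b: 18, c: -4, d: ⊤, e: ⊤, f: ⊤}
Applying B4's transfer function to that IN value gives OUT[B4] (row B4 above).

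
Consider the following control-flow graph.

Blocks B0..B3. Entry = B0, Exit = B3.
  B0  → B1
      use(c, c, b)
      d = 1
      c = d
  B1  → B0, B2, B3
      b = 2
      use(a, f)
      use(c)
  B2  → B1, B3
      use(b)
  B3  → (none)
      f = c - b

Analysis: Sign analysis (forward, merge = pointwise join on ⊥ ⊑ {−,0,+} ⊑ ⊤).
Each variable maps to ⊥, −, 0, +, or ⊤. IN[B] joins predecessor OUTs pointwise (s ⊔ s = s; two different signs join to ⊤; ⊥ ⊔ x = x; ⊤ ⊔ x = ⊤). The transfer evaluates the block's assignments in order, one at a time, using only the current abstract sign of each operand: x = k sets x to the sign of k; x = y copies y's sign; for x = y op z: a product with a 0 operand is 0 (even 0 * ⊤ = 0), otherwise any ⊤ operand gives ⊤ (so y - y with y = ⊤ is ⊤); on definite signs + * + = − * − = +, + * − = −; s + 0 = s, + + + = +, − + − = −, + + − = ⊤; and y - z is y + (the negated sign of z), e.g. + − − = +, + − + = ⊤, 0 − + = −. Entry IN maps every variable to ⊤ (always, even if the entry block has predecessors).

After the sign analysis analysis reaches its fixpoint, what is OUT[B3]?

Answer: {a: ⊤, b: +, c: +, d: +, e: ⊤, f: ⊤}

Derivation:
Fixpoint table:
  B0: | IN=(all ⊤) | OUT={c:+, d:+; rest ⊤}
  B1: | IN={c:+, d:+; rest ⊤} | OUT={b:+, c:+, d:+; rest ⊤}
  B2: | IN={b:+, c:+, d:+; rest ⊤} | OUT={b:+, c:+, d:+; rest ⊤}
  B3: | IN={b:+, c:+, d:+; rest ⊤} | OUT={b:+, c:+, d:+; rest ⊤}

Merge at B3: IN[B3] = OUT[B1] ⊔ OUT[B2] = {a: ⊤, b: +, c: +, d: +, e: ⊤, f: ⊤}
Applying B3's transfer function to that IN value gives OUT[B3] (row B3 above).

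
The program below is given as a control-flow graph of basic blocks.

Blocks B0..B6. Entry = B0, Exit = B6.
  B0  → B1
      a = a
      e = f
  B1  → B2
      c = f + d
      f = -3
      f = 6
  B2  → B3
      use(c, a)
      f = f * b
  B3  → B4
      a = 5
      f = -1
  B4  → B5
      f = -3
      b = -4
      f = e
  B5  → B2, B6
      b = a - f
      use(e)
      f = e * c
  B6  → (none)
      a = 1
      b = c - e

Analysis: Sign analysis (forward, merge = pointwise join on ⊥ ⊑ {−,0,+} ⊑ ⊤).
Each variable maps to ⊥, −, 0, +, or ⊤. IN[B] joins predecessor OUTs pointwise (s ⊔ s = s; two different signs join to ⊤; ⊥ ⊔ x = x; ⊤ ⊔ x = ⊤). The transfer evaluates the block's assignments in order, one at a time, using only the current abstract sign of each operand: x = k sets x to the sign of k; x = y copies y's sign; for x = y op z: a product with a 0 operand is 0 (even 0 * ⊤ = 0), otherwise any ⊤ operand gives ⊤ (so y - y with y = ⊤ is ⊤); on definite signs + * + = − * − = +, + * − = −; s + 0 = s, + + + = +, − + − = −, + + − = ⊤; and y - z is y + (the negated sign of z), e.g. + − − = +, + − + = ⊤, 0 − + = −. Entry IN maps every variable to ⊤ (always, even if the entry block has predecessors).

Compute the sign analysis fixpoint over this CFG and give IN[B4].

Per-block solution:
  B0:   IN=(all ⊤)   OUT=(all ⊤)
  B1:   IN=(all ⊤)   OUT={f:+; rest ⊤}
  B2:   IN=(all ⊤)   OUT=(all ⊤)
  B3:   IN=(all ⊤)   OUT={a:+, f:-; rest ⊤}
  B4:   IN={a:+, f:-; rest ⊤}   OUT={a:+, b:-; rest ⊤}
  B5:   IN={a:+, b:-; rest ⊤}   OUT={a:+; rest ⊤}
  B6:   IN={a:+; rest ⊤}   OUT={a:+; rest ⊤}

Merge at B4: IN[B4] = OUT[B3] = {a: +, b: ⊤, c: ⊤, d: ⊤, e: ⊤, f: -}

Answer: {a: +, b: ⊤, c: ⊤, d: ⊤, e: ⊤, f: -}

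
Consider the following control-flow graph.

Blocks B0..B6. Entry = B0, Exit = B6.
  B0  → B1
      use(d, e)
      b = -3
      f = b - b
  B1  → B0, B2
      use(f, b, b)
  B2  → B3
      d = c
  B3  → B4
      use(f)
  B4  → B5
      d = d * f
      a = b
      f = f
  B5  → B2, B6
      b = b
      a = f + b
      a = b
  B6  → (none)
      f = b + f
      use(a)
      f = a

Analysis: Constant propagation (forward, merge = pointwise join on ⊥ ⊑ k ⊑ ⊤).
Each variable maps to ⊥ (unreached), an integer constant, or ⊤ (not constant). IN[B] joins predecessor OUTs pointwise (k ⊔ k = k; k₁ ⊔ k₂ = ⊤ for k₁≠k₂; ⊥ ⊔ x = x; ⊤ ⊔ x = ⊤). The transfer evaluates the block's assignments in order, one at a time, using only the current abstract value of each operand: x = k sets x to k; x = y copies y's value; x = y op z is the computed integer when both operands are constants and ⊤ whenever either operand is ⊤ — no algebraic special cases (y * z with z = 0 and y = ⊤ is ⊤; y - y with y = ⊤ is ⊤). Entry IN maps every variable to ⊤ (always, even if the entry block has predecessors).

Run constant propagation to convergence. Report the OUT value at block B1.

Fixpoint table:
  B0:   IN=(all ⊤)   OUT={b:-3, f:0; rest ⊤}
  B1:   IN={b:-3, f:0; rest ⊤}   OUT={b:-3, f:0; rest ⊤}
  B2:   IN={b:-3, f:0; rest ⊤}   OUT={b:-3, f:0; rest ⊤}
  B3:   IN={b:-3, f:0; rest ⊤}   OUT={b:-3, f:0; rest ⊤}
  B4:   IN={b:-3, f:0; rest ⊤}   OUT={a:-3, b:-3, f:0; rest ⊤}
  B5:   IN={a:-3, b:-3, f:0; rest ⊤}   OUT={a:-3, b:-3, f:0; rest ⊤}
  B6:   IN={a:-3, b:-3, f:0; rest ⊤}   OUT={a:-3, b:-3, f:-3; rest ⊤}

Merge at B1: IN[B1] = OUT[B0] = {a: ⊤, b: -3, c: ⊤, d: ⊤, e: ⊤, f: 0}
Applying B1's transfer function to that IN value gives OUT[B1] (row B1 above).

Answer: {a: ⊤, b: -3, c: ⊤, d: ⊤, e: ⊤, f: 0}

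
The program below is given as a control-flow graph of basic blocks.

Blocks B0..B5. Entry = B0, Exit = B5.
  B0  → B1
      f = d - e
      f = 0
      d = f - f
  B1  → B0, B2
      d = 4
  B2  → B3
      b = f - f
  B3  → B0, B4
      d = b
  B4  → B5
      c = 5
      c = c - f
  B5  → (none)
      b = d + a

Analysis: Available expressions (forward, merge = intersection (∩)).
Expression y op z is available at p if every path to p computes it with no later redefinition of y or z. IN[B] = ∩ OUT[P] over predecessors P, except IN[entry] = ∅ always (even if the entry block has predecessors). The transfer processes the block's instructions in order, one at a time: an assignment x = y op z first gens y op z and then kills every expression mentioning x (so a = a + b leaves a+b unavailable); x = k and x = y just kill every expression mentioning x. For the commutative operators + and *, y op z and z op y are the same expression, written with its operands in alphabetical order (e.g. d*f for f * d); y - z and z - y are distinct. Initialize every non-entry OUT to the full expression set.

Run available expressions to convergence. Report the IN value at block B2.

Answer: {f-f}

Derivation:
Fixpoint table:
  B0: | IN={} | OUT={f-f}
  B1: | IN={f-f} | OUT={f-f}
  B2: | IN={f-f} | OUT={f-f}
  B3: | IN={f-f} | OUT={f-f}
  B4: | IN={f-f} | OUT={f-f}
  B5: | IN={f-f} | OUT={a+d, f-f}

Merge at B2: IN[B2] = OUT[B1] = {f-f}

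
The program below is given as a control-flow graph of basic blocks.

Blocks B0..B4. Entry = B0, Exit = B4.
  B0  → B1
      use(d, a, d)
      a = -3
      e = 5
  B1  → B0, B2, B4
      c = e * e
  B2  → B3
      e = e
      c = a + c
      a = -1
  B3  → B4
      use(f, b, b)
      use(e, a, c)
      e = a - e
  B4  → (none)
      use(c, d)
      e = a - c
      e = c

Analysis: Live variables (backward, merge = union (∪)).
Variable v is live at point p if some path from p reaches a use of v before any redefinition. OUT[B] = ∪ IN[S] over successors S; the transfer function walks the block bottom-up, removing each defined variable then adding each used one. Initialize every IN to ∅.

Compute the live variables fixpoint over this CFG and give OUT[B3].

Answer: {a, c, d}

Working:
Fixpoint table:
  B0: | IN={a, b, d, f} | OUT={a, b, d, e, f}
  B1: | IN={a, b, d, e, f} | OUT={a, b, c, d, e, f}
  B2: | IN={a, b, c, d, e, f} | OUT={a, b, c, d, e, f}
  B3: | IN={a, b, c, d, e, f} | OUT={a, c, d}
  B4: | IN={a, c, d} | OUT={}

Merge at B3: OUT[B3] = IN[B4] = {a, c, d}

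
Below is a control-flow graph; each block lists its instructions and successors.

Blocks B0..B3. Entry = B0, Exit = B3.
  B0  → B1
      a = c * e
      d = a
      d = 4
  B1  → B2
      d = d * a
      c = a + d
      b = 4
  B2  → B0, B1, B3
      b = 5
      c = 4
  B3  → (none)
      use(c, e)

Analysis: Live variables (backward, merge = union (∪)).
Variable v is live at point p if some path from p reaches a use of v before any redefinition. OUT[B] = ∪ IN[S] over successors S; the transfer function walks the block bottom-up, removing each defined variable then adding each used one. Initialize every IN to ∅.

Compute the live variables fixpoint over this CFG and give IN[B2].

Fixpoint table:
  B0: | IN={c, e} | OUT={a, d, e}
  B1: | IN={a, d, e} | OUT={a, d, e}
  B2: | IN={a, d, e} | OUT={a, c, d, e}
  B3: | IN={c, e} | OUT={}

Merge at B2: OUT[B2] = IN[B0] ⊔ IN[B1] ⊔ IN[B3] = {a, c, d, e}
Applying B2's transfer function to that OUT value gives IN[B2] (row B2 above).

Answer: {a, d, e}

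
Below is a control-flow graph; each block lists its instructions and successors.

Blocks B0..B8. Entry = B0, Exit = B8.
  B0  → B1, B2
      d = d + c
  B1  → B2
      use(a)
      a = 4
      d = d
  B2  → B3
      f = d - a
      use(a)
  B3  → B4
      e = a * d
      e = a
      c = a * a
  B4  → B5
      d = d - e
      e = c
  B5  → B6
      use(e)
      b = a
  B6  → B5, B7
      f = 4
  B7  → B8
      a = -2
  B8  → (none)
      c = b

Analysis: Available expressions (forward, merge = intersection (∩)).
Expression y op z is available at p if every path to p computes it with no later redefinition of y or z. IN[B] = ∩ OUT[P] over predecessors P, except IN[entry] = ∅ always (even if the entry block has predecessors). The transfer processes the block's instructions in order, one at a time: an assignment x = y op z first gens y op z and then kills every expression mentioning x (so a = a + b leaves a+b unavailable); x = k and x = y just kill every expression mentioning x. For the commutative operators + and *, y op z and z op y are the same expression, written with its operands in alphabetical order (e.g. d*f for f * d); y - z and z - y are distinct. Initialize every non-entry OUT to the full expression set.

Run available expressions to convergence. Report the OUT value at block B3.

Answer: {a*a, a*d, d-a}

Trace:
Per-block solution:
  B0:  IN={}  OUT={}
  B1:  IN={}  OUT={}
  B2:  IN={}  OUT={d-a}
  B3:  IN={d-a}  OUT={a*a, a*d, d-a}
  B4:  IN={a*a, a*d, d-a}  OUT={a*a}
  B5:  IN={a*a}  OUT={a*a}
  B6:  IN={a*a}  OUT={a*a}
  B7:  IN={a*a}  OUT={}
  B8:  IN={}  OUT={}

Merge at B3: IN[B3] = OUT[B2] = {d-a}
Applying B3's transfer function to that IN value gives OUT[B3] (row B3 above).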